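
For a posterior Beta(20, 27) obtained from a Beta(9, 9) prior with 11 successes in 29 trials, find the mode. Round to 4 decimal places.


Mode = (alpha - 1) / (alpha + beta - 2)
= 19 / 45
= 0.4222

0.4222


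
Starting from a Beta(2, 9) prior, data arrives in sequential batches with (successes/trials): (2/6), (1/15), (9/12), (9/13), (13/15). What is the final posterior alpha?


In sequential Bayesian updating, we sum all successes.
Total successes = 34
Final alpha = 2 + 34 = 36

36


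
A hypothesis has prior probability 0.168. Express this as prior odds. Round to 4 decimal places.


Odds = P(H) / P(not H) = 0.168 / 0.832
= 0.2019

0.2019


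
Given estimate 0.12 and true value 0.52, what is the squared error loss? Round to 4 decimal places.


Squared error = (estimate - true)^2
Difference = -0.4
Loss = -0.4^2 = 0.16

0.16


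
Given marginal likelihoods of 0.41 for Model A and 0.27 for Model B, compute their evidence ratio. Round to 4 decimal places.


Ratio = ML(A) / ML(B) = 0.41/0.27
= 1.5185

1.5185


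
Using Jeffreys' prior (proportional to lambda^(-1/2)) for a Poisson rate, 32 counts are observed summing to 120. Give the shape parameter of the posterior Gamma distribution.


Conjugate update: Gamma(prior_shape + S, prior_rate + n).
Prior shape = 0.5, prior rate = 0.
Posterior shape = 0.5 + S = 0.5 + 120 = 120.5

120.5


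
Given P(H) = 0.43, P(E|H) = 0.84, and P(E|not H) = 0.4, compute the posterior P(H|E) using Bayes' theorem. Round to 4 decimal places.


By Bayes' theorem: P(H|E) = P(E|H)*P(H) / P(E)
P(E) = P(E|H)*P(H) + P(E|not H)*P(not H)
P(E) = 0.84*0.43 + 0.4*0.57 = 0.5892
P(H|E) = 0.84*0.43 / 0.5892 = 0.613

0.613


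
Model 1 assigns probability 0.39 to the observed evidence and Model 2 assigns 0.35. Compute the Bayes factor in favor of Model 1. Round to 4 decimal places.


BF = P(data|M1) / P(data|M2)
= 0.39 / 0.35 = 1.1143

1.1143


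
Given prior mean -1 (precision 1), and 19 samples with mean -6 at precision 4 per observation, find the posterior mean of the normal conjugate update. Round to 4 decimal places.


The posterior mean is a precision-weighted average of prior and data.
Post. prec. = 1 + 76 = 77
Post. mean = (-1 + -456)/77 = -457/77 = -5.9351

-5.9351


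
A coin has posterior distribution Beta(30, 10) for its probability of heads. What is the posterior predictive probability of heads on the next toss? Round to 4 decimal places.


Posterior predictive = E[theta] = alpha/(alpha+beta)
= 30/40
= 0.75

0.75


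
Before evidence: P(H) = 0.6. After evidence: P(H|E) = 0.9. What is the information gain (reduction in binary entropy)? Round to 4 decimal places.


Prior entropy = 0.971
Posterior entropy = 0.469
Information gain = 0.971 - 0.469 = 0.502

0.502


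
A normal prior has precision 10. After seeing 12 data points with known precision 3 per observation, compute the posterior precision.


In the conjugate normal model, precisions add:
tau_posterior = tau_prior + n * tau_data
= 10 + 12*3 = 46

46


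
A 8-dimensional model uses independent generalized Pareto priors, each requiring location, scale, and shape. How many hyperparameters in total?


Per parameter: 3 (location, scale, and shape).
Total = 8 * 3 = 24

24


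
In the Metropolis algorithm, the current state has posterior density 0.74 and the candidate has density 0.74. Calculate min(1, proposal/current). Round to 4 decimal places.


Ratio = 0.74/0.74 = 1.0
Acceptance probability = min(1, 1.0)
= 1.0

1.0


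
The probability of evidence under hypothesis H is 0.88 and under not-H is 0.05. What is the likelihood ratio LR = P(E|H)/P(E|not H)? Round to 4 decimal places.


LR = 0.88 / 0.05
= 17.6

17.6


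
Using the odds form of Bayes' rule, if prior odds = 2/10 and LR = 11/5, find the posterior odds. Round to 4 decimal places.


Bayes' rule in odds form: posterior odds = prior odds * LR
= (2 * 11) / (10 * 5)
= 22/50 = 0.44

0.44


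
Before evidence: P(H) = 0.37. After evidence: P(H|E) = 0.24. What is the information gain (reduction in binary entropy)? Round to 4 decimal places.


Prior entropy = 0.9507
Posterior entropy = 0.795
Information gain = 0.9507 - 0.795 = 0.1556

0.1556


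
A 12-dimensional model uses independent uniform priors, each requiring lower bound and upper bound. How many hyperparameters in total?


Per parameter: 2 (lower bound and upper bound).
Total = 12 * 2 = 24

24


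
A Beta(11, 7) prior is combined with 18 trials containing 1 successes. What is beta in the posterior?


In conjugate updating:
beta_posterior = beta_prior + (n - k)
= 7 + (18 - 1)
= 7 + 17 = 24

24


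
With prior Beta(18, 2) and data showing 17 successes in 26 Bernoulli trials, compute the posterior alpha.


Conjugate update: alpha_posterior = alpha_prior + k
= 18 + 17 = 35

35


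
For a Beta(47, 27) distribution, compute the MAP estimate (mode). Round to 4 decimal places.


MAP = mode = (a-1)/(a+b-2)
= (47-1)/(47+27-2)
= 46/72 = 0.6389

0.6389


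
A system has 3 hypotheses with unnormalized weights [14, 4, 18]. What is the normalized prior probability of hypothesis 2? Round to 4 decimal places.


The normalized prior is the weight divided by the total.
Total weight = 36
P(H2) = 4 / 36 = 0.1111

0.1111


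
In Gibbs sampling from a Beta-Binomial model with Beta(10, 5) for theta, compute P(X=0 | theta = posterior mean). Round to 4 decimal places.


Posterior mean = alpha/(alpha+beta) = 10/15 = 0.6667
P(X=0|theta=mean) = 1 - theta = 0.3333

0.3333


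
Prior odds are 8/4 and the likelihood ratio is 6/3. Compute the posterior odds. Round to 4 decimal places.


Posterior odds = prior odds * likelihood ratio
= (8/4) * (6/3)
= 48 / 12
= 4.0

4.0


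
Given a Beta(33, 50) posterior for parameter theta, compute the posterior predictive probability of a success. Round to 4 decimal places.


For a Beta-Bernoulli model, the predictive probability is the mean:
P(success) = 33/(33+50) = 33/83 = 0.3976

0.3976


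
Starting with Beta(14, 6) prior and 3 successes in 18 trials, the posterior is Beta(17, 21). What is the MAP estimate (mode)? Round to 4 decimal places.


The mode of Beta(a, b) when a > 1 and b > 1 is (a-1)/(a+b-2)
= (17 - 1) / (17 + 21 - 2)
= 16 / 36
= 0.4444

0.4444


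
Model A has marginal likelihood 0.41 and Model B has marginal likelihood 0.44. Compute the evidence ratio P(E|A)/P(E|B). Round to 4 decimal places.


Evidence ratio = P(E|A) / P(E|B)
= 0.41 / 0.44
= 0.9318

0.9318


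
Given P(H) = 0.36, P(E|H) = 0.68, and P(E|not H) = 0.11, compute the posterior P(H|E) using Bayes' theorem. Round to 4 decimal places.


By Bayes' theorem: P(H|E) = P(E|H)*P(H) / P(E)
P(E) = P(E|H)*P(H) + P(E|not H)*P(not H)
P(E) = 0.68*0.36 + 0.11*0.64 = 0.3152
P(H|E) = 0.68*0.36 / 0.3152 = 0.7766

0.7766


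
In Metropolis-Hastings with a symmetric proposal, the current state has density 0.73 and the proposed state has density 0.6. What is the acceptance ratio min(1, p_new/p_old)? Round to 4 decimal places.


Ratio = p_new / p_old = 0.6 / 0.73 = 0.8219
Acceptance = min(1, 0.8219) = 0.8219

0.8219


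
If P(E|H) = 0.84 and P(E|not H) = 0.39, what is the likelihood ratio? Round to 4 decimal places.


Likelihood ratio = P(E|H) / P(E|not H)
= 0.84 / 0.39
= 2.1538

2.1538


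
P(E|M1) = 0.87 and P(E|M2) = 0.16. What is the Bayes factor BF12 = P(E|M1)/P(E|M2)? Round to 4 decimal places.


Bayes factor BF12 = P(E|M1) / P(E|M2)
= 0.87 / 0.16
= 5.4375

5.4375


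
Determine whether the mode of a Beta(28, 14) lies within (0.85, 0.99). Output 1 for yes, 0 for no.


First find the mode: (a-1)/(a+b-2) = 0.675
Is 0.675 in (0.85, 0.99)? 0

0


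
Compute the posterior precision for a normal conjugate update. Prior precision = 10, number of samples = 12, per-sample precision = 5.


tau_post = tau_0 + n * tau
= 10 + 12 * 5 = 70

70


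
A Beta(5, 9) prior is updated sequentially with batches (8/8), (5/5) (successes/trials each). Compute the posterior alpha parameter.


Sequential conjugate updating is equivalent to a single batch update.
Total successes across all batches = 13
alpha_posterior = alpha_prior + total_successes = 5 + 13
= 18

18


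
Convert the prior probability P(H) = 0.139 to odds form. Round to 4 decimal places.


P(not H) = 1 - 0.139 = 0.861
Odds = 0.139 / 0.861 = 0.1614

0.1614


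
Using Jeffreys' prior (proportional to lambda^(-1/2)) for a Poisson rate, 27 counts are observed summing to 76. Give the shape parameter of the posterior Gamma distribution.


Conjugate update: Gamma(prior_shape + S, prior_rate + n).
Prior shape = 0.5, prior rate = 0.
Posterior shape = 0.5 + S = 0.5 + 76 = 76.5

76.5


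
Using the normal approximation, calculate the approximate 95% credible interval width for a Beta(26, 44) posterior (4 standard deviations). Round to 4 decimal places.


Var(Beta) = 26*44/(70^2 * 71) = 0.0033
SD = 0.0573
Width ~ 4*SD = 0.2294

0.2294


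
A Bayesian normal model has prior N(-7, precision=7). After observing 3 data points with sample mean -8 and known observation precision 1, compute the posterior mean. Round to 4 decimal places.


Posterior mean = (prior_precision * prior_mean + n * data_precision * data_mean) / (prior_precision + n * data_precision)
Numerator = 7*-7 + 3*1*-8 = -73
Denominator = 7 + 3*1 = 10
Posterior mean = -7.3

-7.3


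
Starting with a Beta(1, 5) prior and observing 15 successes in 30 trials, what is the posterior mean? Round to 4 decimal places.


Posterior parameters: alpha = 1 + 15 = 16
beta = 5 + 15 = 20
Posterior mean = alpha / (alpha + beta) = 16 / 36
= 0.4444

0.4444


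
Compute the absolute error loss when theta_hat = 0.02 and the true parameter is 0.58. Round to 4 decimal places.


L = |theta_hat - theta_true|
= |0.02 - 0.58| = 0.56

0.56


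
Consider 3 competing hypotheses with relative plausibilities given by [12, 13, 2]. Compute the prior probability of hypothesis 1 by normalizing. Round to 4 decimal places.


Sum of weights = 12 + 13 + 2 = 27
Normalized prior for H1 = 12 / 27
= 0.4444

0.4444


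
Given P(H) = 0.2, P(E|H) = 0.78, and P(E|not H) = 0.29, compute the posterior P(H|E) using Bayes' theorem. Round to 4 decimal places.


By Bayes' theorem: P(H|E) = P(E|H)*P(H) / P(E)
P(E) = P(E|H)*P(H) + P(E|not H)*P(not H)
P(E) = 0.78*0.2 + 0.29*0.8 = 0.388
P(H|E) = 0.78*0.2 / 0.388 = 0.4021

0.4021


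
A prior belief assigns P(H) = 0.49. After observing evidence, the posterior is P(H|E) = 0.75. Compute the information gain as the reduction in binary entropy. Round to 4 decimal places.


H(prior) = -0.49*log2(0.49) - 0.51*log2(0.51)
= 0.9997
H(post) = -0.75*log2(0.75) - 0.25*log2(0.25)
= 0.8113
IG = 0.9997 - 0.8113 = 0.1884

0.1884


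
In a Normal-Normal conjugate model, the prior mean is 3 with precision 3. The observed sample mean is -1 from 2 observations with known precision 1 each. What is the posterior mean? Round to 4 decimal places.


Posterior precision = tau0 + n*tau = 3 + 2*1 = 5
Posterior mean = (tau0*mu0 + n*tau*xbar) / posterior_precision
= (3*3 + 2*1*-1) / 5
= 7 / 5 = 1.4

1.4


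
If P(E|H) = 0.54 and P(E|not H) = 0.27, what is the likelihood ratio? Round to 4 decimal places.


Likelihood ratio = P(E|H) / P(E|not H)
= 0.54 / 0.27
= 2.0

2.0


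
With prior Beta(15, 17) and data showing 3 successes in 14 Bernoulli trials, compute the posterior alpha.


Conjugate update: alpha_posterior = alpha_prior + k
= 15 + 3 = 18

18


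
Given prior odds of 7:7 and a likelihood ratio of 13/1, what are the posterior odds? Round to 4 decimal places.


Posterior odds = prior odds * LR
Prior odds = 7/7 = 1.0
LR = 13/1 = 13.0
Posterior odds = 1.0 * 13.0 = 13.0

13.0


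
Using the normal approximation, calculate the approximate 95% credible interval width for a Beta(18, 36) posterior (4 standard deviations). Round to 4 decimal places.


Var(Beta) = 18*36/(54^2 * 55) = 0.004
SD = 0.0636
Width ~ 4*SD = 0.2543

0.2543


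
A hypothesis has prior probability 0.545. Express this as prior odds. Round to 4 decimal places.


Odds = P(H) / P(not H) = 0.545 / 0.455
= 1.1978

1.1978


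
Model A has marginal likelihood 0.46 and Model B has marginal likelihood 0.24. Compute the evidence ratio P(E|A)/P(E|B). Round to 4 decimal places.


Evidence ratio = P(E|A) / P(E|B)
= 0.46 / 0.24
= 1.9167

1.9167


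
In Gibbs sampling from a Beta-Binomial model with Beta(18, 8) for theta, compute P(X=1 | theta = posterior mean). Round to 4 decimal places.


Posterior mean = alpha/(alpha+beta) = 18/26 = 0.6923
P(X=1|theta=mean) = theta = 0.6923

0.6923


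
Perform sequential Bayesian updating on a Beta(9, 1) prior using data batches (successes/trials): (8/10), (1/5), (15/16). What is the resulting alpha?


Accumulate successes: 24
Posterior alpha = prior alpha + sum of successes
= 9 + 24 = 33

33


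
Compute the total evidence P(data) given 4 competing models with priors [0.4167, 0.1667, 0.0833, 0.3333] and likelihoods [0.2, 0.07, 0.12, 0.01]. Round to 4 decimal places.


Marginal likelihood = sum P(model_i) * P(data|model_i)
Model 1: 0.4167 * 0.2 = 0.0833
Model 2: 0.1667 * 0.07 = 0.0117
Model 3: 0.0833 * 0.12 = 0.01
Model 4: 0.3333 * 0.01 = 0.0033
Total = 0.1083

0.1083


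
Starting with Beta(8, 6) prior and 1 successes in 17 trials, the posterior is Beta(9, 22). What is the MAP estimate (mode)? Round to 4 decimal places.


The mode of Beta(a, b) when a > 1 and b > 1 is (a-1)/(a+b-2)
= (9 - 1) / (9 + 22 - 2)
= 8 / 29
= 0.2759

0.2759


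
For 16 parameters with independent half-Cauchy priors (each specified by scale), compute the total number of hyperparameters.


A half-Cauchy prior has 1 hyperparameter per parameter.
Total = 16 * 1 = 16

16


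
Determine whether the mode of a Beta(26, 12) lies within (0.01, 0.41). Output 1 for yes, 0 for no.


First find the mode: (a-1)/(a+b-2) = 0.6944
Is 0.6944 in (0.01, 0.41)? 0

0


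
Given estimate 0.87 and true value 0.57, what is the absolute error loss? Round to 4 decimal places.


Absolute error = |estimate - true|
= |0.3| = 0.3

0.3


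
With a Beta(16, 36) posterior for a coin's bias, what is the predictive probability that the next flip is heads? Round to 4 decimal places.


The predictive probability equals the posterior mean.
P(next = heads) = alpha / (alpha + beta)
= 16 / 52 = 0.3077

0.3077


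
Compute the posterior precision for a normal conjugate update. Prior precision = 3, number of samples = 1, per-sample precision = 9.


tau_post = tau_0 + n * tau
= 3 + 1 * 9 = 12

12


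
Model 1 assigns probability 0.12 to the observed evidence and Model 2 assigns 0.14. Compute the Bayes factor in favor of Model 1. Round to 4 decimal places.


BF = P(data|M1) / P(data|M2)
= 0.12 / 0.14 = 0.8571

0.8571


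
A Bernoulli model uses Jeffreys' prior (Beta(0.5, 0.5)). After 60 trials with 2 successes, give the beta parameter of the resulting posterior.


Posterior = Beta(prior_alpha + successes, prior_beta + failures)
= Beta(0.5 + 2, 0.5 + 58)
Posterior beta = 0.5 + (n - k) = 0.5 + 58 = 58.5

58.5


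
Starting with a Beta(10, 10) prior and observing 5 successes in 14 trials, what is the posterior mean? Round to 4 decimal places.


Posterior parameters: alpha = 10 + 5 = 15
beta = 10 + 9 = 19
Posterior mean = alpha / (alpha + beta) = 15 / 34
= 0.4412

0.4412


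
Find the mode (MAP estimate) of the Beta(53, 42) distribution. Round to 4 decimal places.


For Beta(a,b) with a,b > 1:
Mode = (a-1)/(a+b-2) = (53-1)/(95-2)
= 52/93 = 0.5591

0.5591


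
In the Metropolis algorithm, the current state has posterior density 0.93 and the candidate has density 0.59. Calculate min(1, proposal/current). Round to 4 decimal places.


Ratio = 0.59/0.93 = 0.6344
Acceptance probability = min(1, 0.6344)
= 0.6344

0.6344


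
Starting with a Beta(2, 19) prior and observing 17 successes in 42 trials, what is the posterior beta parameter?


Posterior beta = prior beta + failures
Failures = 42 - 17 = 25
beta_post = 19 + 25 = 44

44


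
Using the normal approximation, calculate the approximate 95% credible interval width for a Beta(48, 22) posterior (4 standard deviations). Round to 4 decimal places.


Var(Beta) = 48*22/(70^2 * 71) = 0.003
SD = 0.0551
Width ~ 4*SD = 0.2204

0.2204


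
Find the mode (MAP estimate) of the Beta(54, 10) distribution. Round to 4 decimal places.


For Beta(a,b) with a,b > 1:
Mode = (a-1)/(a+b-2) = (54-1)/(64-2)
= 53/62 = 0.8548

0.8548


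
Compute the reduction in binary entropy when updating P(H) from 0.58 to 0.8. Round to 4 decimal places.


H_before = -p*log2(p) - (1-p)*log2(1-p) for p=0.58: 0.9815
H_after for p=0.8: 0.7219
Reduction = 0.9815 - 0.7219 = 0.2595

0.2595


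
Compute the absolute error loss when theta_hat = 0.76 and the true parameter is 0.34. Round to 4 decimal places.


L = |theta_hat - theta_true|
= |0.76 - 0.34| = 0.42

0.42


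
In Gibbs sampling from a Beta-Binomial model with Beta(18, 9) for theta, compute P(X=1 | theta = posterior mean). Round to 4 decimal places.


Posterior mean = alpha/(alpha+beta) = 18/27 = 0.6667
P(X=1|theta=mean) = theta = 0.6667

0.6667


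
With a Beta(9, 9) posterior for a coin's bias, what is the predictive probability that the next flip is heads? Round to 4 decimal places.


The predictive probability equals the posterior mean.
P(next = heads) = alpha / (alpha + beta)
= 9 / 18 = 0.5

0.5


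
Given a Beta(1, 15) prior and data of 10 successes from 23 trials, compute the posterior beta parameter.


Number of failures = 23 - 10 = 13
Posterior beta = 15 + 13 = 28

28


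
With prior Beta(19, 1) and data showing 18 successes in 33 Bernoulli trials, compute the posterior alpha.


Conjugate update: alpha_posterior = alpha_prior + k
= 19 + 18 = 37

37


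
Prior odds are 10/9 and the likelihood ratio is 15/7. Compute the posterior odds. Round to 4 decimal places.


Posterior odds = prior odds * likelihood ratio
= (10/9) * (15/7)
= 150 / 63
= 2.381

2.381


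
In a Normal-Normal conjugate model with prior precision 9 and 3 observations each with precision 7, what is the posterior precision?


Posterior precision = prior precision + n * observation precision
= 9 + 3 * 7
= 9 + 21 = 30

30


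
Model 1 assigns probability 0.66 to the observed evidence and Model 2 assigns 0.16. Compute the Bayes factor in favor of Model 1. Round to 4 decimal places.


BF = P(data|M1) / P(data|M2)
= 0.66 / 0.16 = 4.125

4.125


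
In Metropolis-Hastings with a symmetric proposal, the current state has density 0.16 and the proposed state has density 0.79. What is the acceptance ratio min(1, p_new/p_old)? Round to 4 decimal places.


Ratio = p_new / p_old = 0.79 / 0.16 = 4.9375
Acceptance = min(1, 4.9375) = 1.0

1.0


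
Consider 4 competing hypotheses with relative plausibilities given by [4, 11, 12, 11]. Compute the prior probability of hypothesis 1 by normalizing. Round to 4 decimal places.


Sum of weights = 4 + 11 + 12 + 11 = 38
Normalized prior for H1 = 4 / 38
= 0.1053

0.1053


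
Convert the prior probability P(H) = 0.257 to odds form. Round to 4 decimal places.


P(not H) = 1 - 0.257 = 0.743
Odds = 0.257 / 0.743 = 0.3459

0.3459


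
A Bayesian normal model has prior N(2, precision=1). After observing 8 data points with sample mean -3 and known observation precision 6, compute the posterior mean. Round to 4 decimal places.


Posterior mean = (prior_precision * prior_mean + n * data_precision * data_mean) / (prior_precision + n * data_precision)
Numerator = 1*2 + 8*6*-3 = -142
Denominator = 1 + 8*6 = 49
Posterior mean = -2.898

-2.898


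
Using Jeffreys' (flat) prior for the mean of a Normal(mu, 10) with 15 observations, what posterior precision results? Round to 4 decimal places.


Flat prior means prior precision is 0.
Posterior precision = n / sigma^2 = 15/10 = 1.5

1.5


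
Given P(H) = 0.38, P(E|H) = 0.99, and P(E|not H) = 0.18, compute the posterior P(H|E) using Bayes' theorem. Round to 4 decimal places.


By Bayes' theorem: P(H|E) = P(E|H)*P(H) / P(E)
P(E) = P(E|H)*P(H) + P(E|not H)*P(not H)
P(E) = 0.99*0.38 + 0.18*0.62 = 0.4878
P(H|E) = 0.99*0.38 / 0.4878 = 0.7712

0.7712


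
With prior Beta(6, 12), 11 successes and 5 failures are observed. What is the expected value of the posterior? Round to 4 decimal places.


Posterior = Beta(17, 17)
E[theta] = alpha/(alpha+beta)
= 17/34 = 0.5

0.5


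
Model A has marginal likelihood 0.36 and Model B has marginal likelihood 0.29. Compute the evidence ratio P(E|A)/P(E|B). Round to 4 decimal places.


Evidence ratio = P(E|A) / P(E|B)
= 0.36 / 0.29
= 1.2414

1.2414


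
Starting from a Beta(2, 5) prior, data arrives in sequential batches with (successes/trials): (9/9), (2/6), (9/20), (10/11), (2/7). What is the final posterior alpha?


In sequential Bayesian updating, we sum all successes.
Total successes = 32
Final alpha = 2 + 32 = 34

34


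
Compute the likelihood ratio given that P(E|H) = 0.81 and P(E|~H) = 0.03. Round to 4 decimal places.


LR = P(E|H) / P(E|~H)
= 0.81 / 0.03 = 27.0

27.0


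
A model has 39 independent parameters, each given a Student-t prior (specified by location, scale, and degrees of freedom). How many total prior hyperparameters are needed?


Each Student-t prior needs 3 hyperparameters (location, scale, and degrees of freedom).
Total = 3 * 39 = 117

117


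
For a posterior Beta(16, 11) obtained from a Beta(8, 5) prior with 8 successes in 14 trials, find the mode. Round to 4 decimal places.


Mode = (alpha - 1) / (alpha + beta - 2)
= 15 / 25
= 0.6

0.6


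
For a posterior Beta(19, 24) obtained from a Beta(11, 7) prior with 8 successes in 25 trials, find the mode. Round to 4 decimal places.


Mode = (alpha - 1) / (alpha + beta - 2)
= 18 / 41
= 0.439

0.439


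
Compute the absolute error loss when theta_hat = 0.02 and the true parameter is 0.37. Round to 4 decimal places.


L = |theta_hat - theta_true|
= |0.02 - 0.37| = 0.35

0.35


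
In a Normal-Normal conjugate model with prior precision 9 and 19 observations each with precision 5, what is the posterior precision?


Posterior precision = prior precision + n * observation precision
= 9 + 19 * 5
= 9 + 95 = 104

104


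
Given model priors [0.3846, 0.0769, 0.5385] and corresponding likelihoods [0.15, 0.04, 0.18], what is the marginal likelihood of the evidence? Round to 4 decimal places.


P(E) = sum_i P(M_i) P(E|M_i)
= 0.0577 + 0.0031 + 0.0969
= 0.1577

0.1577


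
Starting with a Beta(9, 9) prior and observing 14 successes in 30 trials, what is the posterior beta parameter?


Posterior beta = prior beta + failures
Failures = 30 - 14 = 16
beta_post = 9 + 16 = 25

25


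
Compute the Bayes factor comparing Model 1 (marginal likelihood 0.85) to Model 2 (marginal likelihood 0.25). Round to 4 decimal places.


BF12 = marginal likelihood of M1 / marginal likelihood of M2
= 0.85/0.25
= 3.4

3.4


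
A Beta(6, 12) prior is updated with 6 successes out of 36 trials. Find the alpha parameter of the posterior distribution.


In the Beta-Binomial conjugate update:
alpha_post = alpha_prior + successes
= 6 + 6
= 12

12


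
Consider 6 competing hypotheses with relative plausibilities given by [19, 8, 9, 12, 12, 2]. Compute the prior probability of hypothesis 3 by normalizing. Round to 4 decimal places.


Sum of weights = 19 + 8 + 9 + 12 + 12 + 2 = 62
Normalized prior for H3 = 9 / 62
= 0.1452

0.1452


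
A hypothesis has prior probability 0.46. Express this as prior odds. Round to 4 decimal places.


Odds = P(H) / P(not H) = 0.46 / 0.54
= 0.8519

0.8519


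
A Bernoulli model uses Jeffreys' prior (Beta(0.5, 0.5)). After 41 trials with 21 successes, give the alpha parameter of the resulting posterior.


Posterior = Beta(prior_alpha + successes, prior_beta + failures)
= Beta(0.5 + 21, 0.5 + 20)
Posterior alpha = 0.5 + k = 0.5 + 21 = 21.5

21.5


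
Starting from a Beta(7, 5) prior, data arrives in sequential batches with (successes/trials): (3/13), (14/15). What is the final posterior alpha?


In sequential Bayesian updating, we sum all successes.
Total successes = 17
Final alpha = 7 + 17 = 24

24


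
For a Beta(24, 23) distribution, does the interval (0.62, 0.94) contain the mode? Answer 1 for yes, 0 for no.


Mode of Beta(a,b) = (a-1)/(a+b-2)
= (24-1)/(24+23-2) = 0.5111
Check: 0.62 <= 0.5111 <= 0.94?
Result: 0

0


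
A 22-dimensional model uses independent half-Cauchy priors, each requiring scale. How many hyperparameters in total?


Per parameter: 1 (scale).
Total = 22 * 1 = 22

22


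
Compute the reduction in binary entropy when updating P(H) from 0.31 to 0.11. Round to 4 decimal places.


H_before = -p*log2(p) - (1-p)*log2(1-p) for p=0.31: 0.8932
H_after for p=0.11: 0.4999
Reduction = 0.8932 - 0.4999 = 0.3933

0.3933


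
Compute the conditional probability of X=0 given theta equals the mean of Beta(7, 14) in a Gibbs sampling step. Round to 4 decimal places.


Mean of Beta(7, 14) = 0.3333
P(X=0 | theta=0.3333) = 0.6667

0.6667


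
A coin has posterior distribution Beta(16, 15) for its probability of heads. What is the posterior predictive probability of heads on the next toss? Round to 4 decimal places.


Posterior predictive = E[theta] = alpha/(alpha+beta)
= 16/31
= 0.5161

0.5161


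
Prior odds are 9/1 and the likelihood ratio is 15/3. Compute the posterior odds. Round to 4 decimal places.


Posterior odds = prior odds * likelihood ratio
= (9/1) * (15/3)
= 135 / 3
= 45.0

45.0


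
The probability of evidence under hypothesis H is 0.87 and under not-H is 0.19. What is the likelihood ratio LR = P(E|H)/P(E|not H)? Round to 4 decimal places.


LR = 0.87 / 0.19
= 4.5789

4.5789


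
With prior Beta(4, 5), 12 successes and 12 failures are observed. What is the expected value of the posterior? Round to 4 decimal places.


Posterior = Beta(16, 17)
E[theta] = alpha/(alpha+beta)
= 16/33 = 0.4848

0.4848


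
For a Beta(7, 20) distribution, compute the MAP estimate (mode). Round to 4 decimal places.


MAP = mode = (a-1)/(a+b-2)
= (7-1)/(7+20-2)
= 6/25 = 0.24

0.24


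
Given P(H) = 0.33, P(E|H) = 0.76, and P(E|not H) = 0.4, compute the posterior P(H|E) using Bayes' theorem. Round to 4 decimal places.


By Bayes' theorem: P(H|E) = P(E|H)*P(H) / P(E)
P(E) = P(E|H)*P(H) + P(E|not H)*P(not H)
P(E) = 0.76*0.33 + 0.4*0.67 = 0.5188
P(H|E) = 0.76*0.33 / 0.5188 = 0.4834

0.4834


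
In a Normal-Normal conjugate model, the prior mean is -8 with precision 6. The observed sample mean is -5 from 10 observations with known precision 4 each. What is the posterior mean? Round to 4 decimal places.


Posterior precision = tau0 + n*tau = 6 + 10*4 = 46
Posterior mean = (tau0*mu0 + n*tau*xbar) / posterior_precision
= (6*-8 + 10*4*-5) / 46
= -248 / 46 = -5.3913

-5.3913


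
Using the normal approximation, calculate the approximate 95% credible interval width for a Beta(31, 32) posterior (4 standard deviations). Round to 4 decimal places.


Var(Beta) = 31*32/(63^2 * 64) = 0.0039
SD = 0.0625
Width ~ 4*SD = 0.25

0.25


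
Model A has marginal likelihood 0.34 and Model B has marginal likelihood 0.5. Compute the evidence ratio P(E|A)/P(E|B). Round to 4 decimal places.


Evidence ratio = P(E|A) / P(E|B)
= 0.34 / 0.5
= 0.68

0.68


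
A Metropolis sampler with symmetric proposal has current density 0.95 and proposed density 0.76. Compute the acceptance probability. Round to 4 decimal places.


For symmetric proposals, acceptance = min(1, pi(x*)/pi(x))
= min(1, 0.76/0.95)
= min(1, 0.8) = 0.8

0.8


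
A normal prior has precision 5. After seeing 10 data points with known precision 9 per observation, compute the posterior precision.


In the conjugate normal model, precisions add:
tau_posterior = tau_prior + n * tau_data
= 5 + 10*9 = 95

95


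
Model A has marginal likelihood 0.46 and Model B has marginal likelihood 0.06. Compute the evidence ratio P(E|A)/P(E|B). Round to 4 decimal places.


Evidence ratio = P(E|A) / P(E|B)
= 0.46 / 0.06
= 7.6667

7.6667


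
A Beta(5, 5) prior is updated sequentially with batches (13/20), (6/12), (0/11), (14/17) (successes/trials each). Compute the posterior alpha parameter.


Sequential conjugate updating is equivalent to a single batch update.
Total successes across all batches = 33
alpha_posterior = alpha_prior + total_successes = 5 + 33
= 38

38


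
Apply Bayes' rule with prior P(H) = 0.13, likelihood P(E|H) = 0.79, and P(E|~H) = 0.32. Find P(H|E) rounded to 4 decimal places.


Step 1: Compute marginal P(E) = P(E|H)P(H) + P(E|~H)P(~H)
= 0.79*0.13 + 0.32*0.87 = 0.3811
Step 2: P(H|E) = P(E|H)P(H)/P(E) = 0.1027/0.3811
= 0.2695

0.2695


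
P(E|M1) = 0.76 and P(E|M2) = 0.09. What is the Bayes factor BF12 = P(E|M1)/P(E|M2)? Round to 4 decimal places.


Bayes factor BF12 = P(E|M1) / P(E|M2)
= 0.76 / 0.09
= 8.4444

8.4444


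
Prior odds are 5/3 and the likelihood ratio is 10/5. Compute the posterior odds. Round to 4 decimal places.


Posterior odds = prior odds * likelihood ratio
= (5/3) * (10/5)
= 50 / 15
= 3.3333

3.3333


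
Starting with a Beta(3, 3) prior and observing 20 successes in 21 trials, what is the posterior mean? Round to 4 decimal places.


Posterior parameters: alpha = 3 + 20 = 23
beta = 3 + 1 = 4
Posterior mean = alpha / (alpha + beta) = 23 / 27
= 0.8519

0.8519


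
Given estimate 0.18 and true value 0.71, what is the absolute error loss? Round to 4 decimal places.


Absolute error = |estimate - true|
= |-0.53| = 0.53

0.53


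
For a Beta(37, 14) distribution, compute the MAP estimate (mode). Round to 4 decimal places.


MAP = mode = (a-1)/(a+b-2)
= (37-1)/(37+14-2)
= 36/49 = 0.7347

0.7347


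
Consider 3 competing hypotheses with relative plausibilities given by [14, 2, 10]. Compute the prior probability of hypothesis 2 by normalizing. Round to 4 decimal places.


Sum of weights = 14 + 2 + 10 = 26
Normalized prior for H2 = 2 / 26
= 0.0769

0.0769


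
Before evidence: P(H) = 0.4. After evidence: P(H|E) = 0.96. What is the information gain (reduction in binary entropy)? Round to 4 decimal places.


Prior entropy = 0.971
Posterior entropy = 0.2423
Information gain = 0.971 - 0.2423 = 0.7287

0.7287


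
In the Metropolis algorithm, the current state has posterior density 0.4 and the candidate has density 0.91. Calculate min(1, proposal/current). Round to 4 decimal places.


Ratio = 0.91/0.4 = 2.275
Acceptance probability = min(1, 2.275)
= 1.0

1.0


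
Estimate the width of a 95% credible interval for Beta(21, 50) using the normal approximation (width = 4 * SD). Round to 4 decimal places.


For Beta(a,b): Var = ab/((a+b)^2(a+b+1))
Var = 0.0029, SD = 0.0538
Approximate 95% CI width = 4 * 0.0538 = 0.2151

0.2151


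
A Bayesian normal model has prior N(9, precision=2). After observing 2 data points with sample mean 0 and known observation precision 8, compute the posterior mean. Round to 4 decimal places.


Posterior mean = (prior_precision * prior_mean + n * data_precision * data_mean) / (prior_precision + n * data_precision)
Numerator = 2*9 + 2*8*0 = 18
Denominator = 2 + 2*8 = 18
Posterior mean = 1.0

1.0


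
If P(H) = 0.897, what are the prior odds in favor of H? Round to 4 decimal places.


Prior odds = P(H) / (1 - P(H))
= 0.897 / 0.103
= 8.7087

8.7087


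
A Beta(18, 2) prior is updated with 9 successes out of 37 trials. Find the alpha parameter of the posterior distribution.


In the Beta-Binomial conjugate update:
alpha_post = alpha_prior + successes
= 18 + 9
= 27

27


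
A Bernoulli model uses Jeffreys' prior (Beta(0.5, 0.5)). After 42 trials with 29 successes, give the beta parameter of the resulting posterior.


Posterior = Beta(prior_alpha + successes, prior_beta + failures)
= Beta(0.5 + 29, 0.5 + 13)
Posterior beta = 0.5 + (n - k) = 0.5 + 13 = 13.5

13.5


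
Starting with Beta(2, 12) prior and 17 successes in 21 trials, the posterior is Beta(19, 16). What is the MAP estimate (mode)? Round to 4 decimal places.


The mode of Beta(a, b) when a > 1 and b > 1 is (a-1)/(a+b-2)
= (19 - 1) / (19 + 16 - 2)
= 18 / 33
= 0.5455

0.5455


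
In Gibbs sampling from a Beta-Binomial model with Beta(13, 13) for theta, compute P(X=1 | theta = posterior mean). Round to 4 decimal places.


Posterior mean = alpha/(alpha+beta) = 13/26 = 0.5
P(X=1|theta=mean) = theta = 0.5

0.5


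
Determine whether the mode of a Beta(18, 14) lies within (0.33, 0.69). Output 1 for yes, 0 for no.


First find the mode: (a-1)/(a+b-2) = 0.5667
Is 0.5667 in (0.33, 0.69)? 1

1


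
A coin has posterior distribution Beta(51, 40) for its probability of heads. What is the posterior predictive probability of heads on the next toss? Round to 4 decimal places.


Posterior predictive = E[theta] = alpha/(alpha+beta)
= 51/91
= 0.5604

0.5604


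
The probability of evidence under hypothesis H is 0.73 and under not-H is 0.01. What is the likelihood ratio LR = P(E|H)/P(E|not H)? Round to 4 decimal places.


LR = 0.73 / 0.01
= 73.0

73.0


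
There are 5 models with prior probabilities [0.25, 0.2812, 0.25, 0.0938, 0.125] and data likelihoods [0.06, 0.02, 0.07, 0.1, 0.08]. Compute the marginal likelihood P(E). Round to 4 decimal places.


P(E) = sum over models of P(M_i) * P(E|M_i)
= 0.25*0.06 + 0.2812*0.02 + 0.25*0.07 + 0.0938*0.1 + 0.125*0.08
= 0.0575

0.0575


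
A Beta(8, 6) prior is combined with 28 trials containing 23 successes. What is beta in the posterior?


In conjugate updating:
beta_posterior = beta_prior + (n - k)
= 6 + (28 - 23)
= 6 + 5 = 11

11


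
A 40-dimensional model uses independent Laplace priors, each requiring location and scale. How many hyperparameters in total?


Per parameter: 2 (location and scale).
Total = 40 * 2 = 80

80


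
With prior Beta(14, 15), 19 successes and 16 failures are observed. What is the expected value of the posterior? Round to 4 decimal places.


Posterior = Beta(33, 31)
E[theta] = alpha/(alpha+beta)
= 33/64 = 0.5156

0.5156


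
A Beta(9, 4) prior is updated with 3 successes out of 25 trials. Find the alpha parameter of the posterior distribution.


In the Beta-Binomial conjugate update:
alpha_post = alpha_prior + successes
= 9 + 3
= 12

12


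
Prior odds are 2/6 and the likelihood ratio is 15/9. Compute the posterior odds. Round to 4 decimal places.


Posterior odds = prior odds * likelihood ratio
= (2/6) * (15/9)
= 30 / 54
= 0.5556

0.5556


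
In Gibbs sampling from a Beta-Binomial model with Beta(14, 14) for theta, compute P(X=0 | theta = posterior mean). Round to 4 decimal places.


Posterior mean = alpha/(alpha+beta) = 14/28 = 0.5
P(X=0|theta=mean) = 1 - theta = 0.5

0.5


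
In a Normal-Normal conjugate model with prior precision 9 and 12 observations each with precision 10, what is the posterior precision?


Posterior precision = prior precision + n * observation precision
= 9 + 12 * 10
= 9 + 120 = 129

129


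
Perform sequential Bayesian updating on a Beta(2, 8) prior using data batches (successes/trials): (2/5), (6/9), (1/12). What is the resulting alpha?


Accumulate successes: 9
Posterior alpha = prior alpha + sum of successes
= 2 + 9 = 11

11


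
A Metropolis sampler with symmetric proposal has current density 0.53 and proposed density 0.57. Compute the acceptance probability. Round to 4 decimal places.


For symmetric proposals, acceptance = min(1, pi(x*)/pi(x))
= min(1, 0.57/0.53)
= min(1, 1.0755) = 1.0

1.0


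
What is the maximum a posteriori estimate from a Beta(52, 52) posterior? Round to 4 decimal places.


The MAP estimate equals the mode of the distribution.
Mode of Beta(a,b) = (a-1)/(a+b-2)
= 51/102
= 0.5

0.5


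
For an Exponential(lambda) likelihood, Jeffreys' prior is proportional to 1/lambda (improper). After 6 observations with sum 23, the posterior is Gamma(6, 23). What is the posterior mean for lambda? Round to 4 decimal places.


Posterior = Gamma(n, sum_x) = Gamma(6, 23)
Posterior mean = shape/rate = 6/23
= 0.2609

0.2609


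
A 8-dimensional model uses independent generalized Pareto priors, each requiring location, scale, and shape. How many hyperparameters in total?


Per parameter: 3 (location, scale, and shape).
Total = 8 * 3 = 24

24


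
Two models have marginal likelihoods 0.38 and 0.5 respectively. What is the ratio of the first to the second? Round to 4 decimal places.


Evidence ratio = 0.38 / 0.5
= 0.76

0.76


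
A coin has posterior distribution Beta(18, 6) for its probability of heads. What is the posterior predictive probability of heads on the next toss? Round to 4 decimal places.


Posterior predictive = E[theta] = alpha/(alpha+beta)
= 18/24
= 0.75

0.75


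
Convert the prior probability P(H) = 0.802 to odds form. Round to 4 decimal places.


P(not H) = 1 - 0.802 = 0.198
Odds = 0.802 / 0.198 = 4.0505

4.0505


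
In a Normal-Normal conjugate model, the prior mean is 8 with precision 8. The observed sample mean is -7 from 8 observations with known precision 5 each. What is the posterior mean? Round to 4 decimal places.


Posterior precision = tau0 + n*tau = 8 + 8*5 = 48
Posterior mean = (tau0*mu0 + n*tau*xbar) / posterior_precision
= (8*8 + 8*5*-7) / 48
= -216 / 48 = -4.5

-4.5


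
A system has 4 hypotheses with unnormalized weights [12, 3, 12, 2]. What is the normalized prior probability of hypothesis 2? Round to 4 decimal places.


The normalized prior is the weight divided by the total.
Total weight = 29
P(H2) = 3 / 29 = 0.1034

0.1034


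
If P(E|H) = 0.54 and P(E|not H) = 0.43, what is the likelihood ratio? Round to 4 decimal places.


Likelihood ratio = P(E|H) / P(E|not H)
= 0.54 / 0.43
= 1.2558

1.2558


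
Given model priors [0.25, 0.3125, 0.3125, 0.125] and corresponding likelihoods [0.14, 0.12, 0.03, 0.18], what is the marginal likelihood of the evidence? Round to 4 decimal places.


P(E) = sum_i P(M_i) P(E|M_i)
= 0.035 + 0.0375 + 0.0094 + 0.0225
= 0.1044

0.1044


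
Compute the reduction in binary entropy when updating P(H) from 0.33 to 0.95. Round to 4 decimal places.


H_before = -p*log2(p) - (1-p)*log2(1-p) for p=0.33: 0.9149
H_after for p=0.95: 0.2864
Reduction = 0.9149 - 0.2864 = 0.6285

0.6285


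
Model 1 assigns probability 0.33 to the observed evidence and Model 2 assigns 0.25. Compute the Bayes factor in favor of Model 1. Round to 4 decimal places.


BF = P(data|M1) / P(data|M2)
= 0.33 / 0.25 = 1.32

1.32


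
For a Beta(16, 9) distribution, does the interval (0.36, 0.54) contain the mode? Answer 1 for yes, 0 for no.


Mode of Beta(a,b) = (a-1)/(a+b-2)
= (16-1)/(16+9-2) = 0.6522
Check: 0.36 <= 0.6522 <= 0.54?
Result: 0

0


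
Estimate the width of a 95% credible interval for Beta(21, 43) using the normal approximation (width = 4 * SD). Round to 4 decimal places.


For Beta(a,b): Var = ab/((a+b)^2(a+b+1))
Var = 0.0034, SD = 0.0582
Approximate 95% CI width = 4 * 0.0582 = 0.233

0.233


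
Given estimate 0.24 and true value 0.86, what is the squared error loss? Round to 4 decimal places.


Squared error = (estimate - true)^2
Difference = -0.62
Loss = -0.62^2 = 0.3844

0.3844


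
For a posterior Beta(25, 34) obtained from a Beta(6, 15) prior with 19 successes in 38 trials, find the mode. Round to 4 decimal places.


Mode = (alpha - 1) / (alpha + beta - 2)
= 24 / 57
= 0.4211

0.4211


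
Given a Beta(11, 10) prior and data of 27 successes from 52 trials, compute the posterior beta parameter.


Number of failures = 52 - 27 = 25
Posterior beta = 10 + 25 = 35

35


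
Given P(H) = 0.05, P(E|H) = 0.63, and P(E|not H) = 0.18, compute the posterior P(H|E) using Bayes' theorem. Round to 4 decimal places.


By Bayes' theorem: P(H|E) = P(E|H)*P(H) / P(E)
P(E) = P(E|H)*P(H) + P(E|not H)*P(not H)
P(E) = 0.63*0.05 + 0.18*0.95 = 0.2025
P(H|E) = 0.63*0.05 / 0.2025 = 0.1556

0.1556
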